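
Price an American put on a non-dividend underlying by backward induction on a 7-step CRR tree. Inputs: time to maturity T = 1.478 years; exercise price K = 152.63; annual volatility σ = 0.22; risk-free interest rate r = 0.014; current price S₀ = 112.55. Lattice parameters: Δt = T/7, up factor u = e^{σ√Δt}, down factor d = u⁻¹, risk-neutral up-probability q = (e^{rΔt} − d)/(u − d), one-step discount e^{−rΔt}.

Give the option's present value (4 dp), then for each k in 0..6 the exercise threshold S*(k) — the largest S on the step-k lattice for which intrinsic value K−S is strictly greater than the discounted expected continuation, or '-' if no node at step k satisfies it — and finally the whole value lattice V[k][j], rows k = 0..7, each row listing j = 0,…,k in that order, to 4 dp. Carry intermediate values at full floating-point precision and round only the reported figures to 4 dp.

Δt=0.21114  u=1.10638  d=0.90385  q=0.48937  discount=0.99705
step 7 (expiry): payoffs max(K−S,0) = 97.1644 84.7362 69.5233 50.9016 28.1073 0.2055 0.0000 0.0000
step 6: (k=6,j=0): S=61.3659, (K−S)⁺=91.2641, hold=90.8136 ⇒ V=91.2641 exercise | (k=6,j=1): S=75.1161, (K−S)⁺=77.5139, hold=77.0634 ⇒ V=77.5139 exercise | (k=6,j=2): S=91.9474, (K−S)⁺=60.6826, hold=60.2321 ⇒ V=60.6826 exercise | (k=6,j=3): S=112.5500, (K−S)⁺=40.0800, hold=39.6295 ⇒ V=40.0800 exercise | (k=6,j=4): S=137.7691, (K−S)⁺=14.8609, hold=14.4104 ⇒ V=14.8609 exercise | (k=6,j=5): S=168.6390, (K−S)⁺=0.0000, hold=0.1046 ⇒ V=0.1046 continue | (k=6,j=6): S=206.4259, (K−S)⁺=0.0000, hold=0.0000 ⇒ V=0.0000 continue  boundary S*=137.7691
step 5: (k=5,j=0): S=67.8938, (K−S)⁺=84.7362, hold=84.2857 ⇒ V=84.7362 exercise | (k=5,j=1): S=83.1067, (K−S)⁺=69.5233, hold=69.0728 ⇒ V=69.5233 exercise | (k=5,j=2): S=101.7284, (K−S)⁺=50.9016, hold=50.4510 ⇒ V=50.9016 exercise | (k=5,j=3): S=124.5227, (K−S)⁺=28.1073, hold=27.6568 ⇒ V=28.1073 exercise | (k=5,j=4): S=152.4245, (K−S)⁺=0.2055, hold=7.6171 ⇒ V=7.6171 continue | (k=5,j=5): S=186.5782, (K−S)⁺=0.0000, hold=0.0533 ⇒ V=0.0533 continue  boundary S*=124.5227
step 4: (k=4,j=0): S=75.1161, (K−S)⁺=77.5139, hold=77.0634 ⇒ V=77.5139 exercise | (k=4,j=1): S=91.9474, (K−S)⁺=60.6826, hold=60.2321 ⇒ V=60.6826 exercise | (k=4,j=2): S=112.5500, (K−S)⁺=40.0800, hold=39.6295 ⇒ V=40.0800 exercise | (k=4,j=3): S=137.7691, (K−S)⁺=14.8609, hold=18.0267 ⇒ V=18.0267 continue | (k=4,j=4): S=168.6390, (K−S)⁺=0.0000, hold=3.9041 ⇒ V=3.9041 continue  boundary S*=112.5500
step 3: (k=3,j=0): S=83.1067, (K−S)⁺=69.5233, hold=69.0728 ⇒ V=69.5233 exercise | (k=3,j=1): S=101.7284, (K−S)⁺=50.9016, hold=50.4510 ⇒ V=50.9016 exercise | (k=3,j=2): S=124.5227, (K−S)⁺=28.1073, hold=29.2014 ⇒ V=29.2014 continue | (k=3,j=3): S=152.4245, (K−S)⁺=0.2055, hold=11.0828 ⇒ V=11.0828 continue  boundary S*=101.7284
step 2: (k=2,j=0): S=91.9474, (K−S)⁺=60.6826, hold=60.2321 ⇒ V=60.6826 exercise | (k=2,j=1): S=112.5500, (K−S)⁺=40.0800, hold=40.1634 ⇒ V=40.1634 continue | (k=2,j=2): S=137.7691, (K−S)⁺=14.8609, hold=20.2748 ⇒ V=20.2748 continue  boundary S*=91.9474
step 1: (k=1,j=0): S=101.7284, (K−S)⁺=50.9016, hold=50.4917 ⇒ V=50.9016 exercise | (k=1,j=1): S=124.5227, (K−S)⁺=28.1073, hold=30.3407 ⇒ V=30.3407 continue  boundary S*=101.7284
step 0: (k=0,j=0): S=112.5500, (K−S)⁺=40.0800, hold=40.7192 ⇒ V=40.7192 continue  boundary S*=-

price = 40.7192
boundary = - 101.7284 91.9474 101.7284 112.5500 124.5227 137.7691
tree:
40.7192
50.9016 30.3407
60.6826 40.1634 20.2748
69.5233 50.9016 29.2014 11.0828
77.5139 60.6826 40.0800 18.0267 3.9041
84.7362 69.5233 50.9016 28.1073 7.6171 0.0533
91.2641 77.5139 60.6826 40.0800 14.8609 0.1046 0.0000
97.1644 84.7362 69.5233 50.9016 28.1073 0.2055 0.0000 0.0000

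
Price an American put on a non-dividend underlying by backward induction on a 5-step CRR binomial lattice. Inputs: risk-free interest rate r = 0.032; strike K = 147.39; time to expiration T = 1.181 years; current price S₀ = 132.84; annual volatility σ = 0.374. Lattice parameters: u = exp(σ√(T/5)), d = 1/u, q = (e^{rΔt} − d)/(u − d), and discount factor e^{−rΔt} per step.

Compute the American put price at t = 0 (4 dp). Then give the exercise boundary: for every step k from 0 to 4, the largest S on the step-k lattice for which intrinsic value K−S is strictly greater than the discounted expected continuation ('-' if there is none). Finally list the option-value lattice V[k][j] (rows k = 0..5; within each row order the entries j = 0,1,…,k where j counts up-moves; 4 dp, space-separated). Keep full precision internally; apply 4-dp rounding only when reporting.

price = 27.9998
boundary = - - 92.3526 77.0033 92.3526
tree:
27.9998
40.1126 15.0823
55.0374 24.2860 5.1684
70.3867 37.6510 9.9276 0.0000
83.1849 55.0374 19.0692 0.0000 0.0000
93.8560 70.3867 36.6284 0.0000 0.0000 0.0000

params: Δt=0.23620 u=1.19933 d=0.83380 q=0.47544 e^(-rΔt)=0.99247
t_5 payoffs: 93.8560 70.3867 36.6284 0.0000 0.0000 0.0000
t_4: node(4,0) S=64.2051 payoff=83.1849 vs cont=82.0750 → 83.1849 [stop]  node(4,1) S=92.3526 payoff=55.0374 vs cont=53.9275 → 55.0374 [stop]  node(4,2) S=132.8400 payoff=14.5500 vs cont=19.0692 → 19.0692 [wait]  node(4,3) S=191.0770 payoff=0.0000 vs cont=0.0000 → 0.0000 [wait]  node(4,4) S=274.8451 payoff=0.0000 vs cont=0.0000 → 0.0000 [wait]  ⇒ S*(4)=92.3526
t_3: node(3,0) S=77.0033 payoff=70.3867 vs cont=69.2768 → 70.3867 [stop]  node(3,1) S=110.7616 payoff=36.6284 vs cont=37.6510 → 37.6510 [wait]  node(3,2) S=159.3194 payoff=0.0000 vs cont=9.9276 → 9.9276 [wait]  node(3,3) S=229.1649 payoff=0.0000 vs cont=0.0000 → 0.0000 [wait]  ⇒ S*(3)=77.0033
t_2: node(2,0) S=92.3526 payoff=55.0374 vs cont=54.4100 → 55.0374 [stop]  node(2,1) S=132.8400 payoff=14.5500 vs cont=24.2860 → 24.2860 [wait]  node(2,2) S=191.0770 payoff=0.0000 vs cont=5.1684 → 5.1684 [wait]  ⇒ S*(2)=92.3526
t_1: node(1,0) S=110.7616 payoff=36.6284 vs cont=40.1126 → 40.1126 [wait]  node(1,1) S=159.3194 payoff=0.0000 vs cont=15.0823 → 15.0823 [wait]  ⇒ S*(1)=-
t_0: node(0,0) S=132.8400 payoff=14.5500 vs cont=27.9998 → 27.9998 [wait]  ⇒ S*(0)=-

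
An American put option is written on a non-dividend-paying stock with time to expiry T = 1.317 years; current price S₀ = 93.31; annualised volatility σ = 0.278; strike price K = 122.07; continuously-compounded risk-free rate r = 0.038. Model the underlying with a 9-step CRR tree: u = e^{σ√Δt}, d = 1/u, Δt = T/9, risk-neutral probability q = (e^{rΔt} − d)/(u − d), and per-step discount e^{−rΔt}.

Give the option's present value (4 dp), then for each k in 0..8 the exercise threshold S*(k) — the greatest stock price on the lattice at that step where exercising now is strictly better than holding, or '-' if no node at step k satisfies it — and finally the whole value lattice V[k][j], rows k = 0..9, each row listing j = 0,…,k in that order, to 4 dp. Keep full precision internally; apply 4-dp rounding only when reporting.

Δt=0.14633, u=1.11221, d=0.89911, q=0.49961, disc=e^(-rΔt)=0.99445
k=9 terminal: V=max(K-S,0) → 86.2386 77.7466 67.2419 54.2476 38.1736 18.2901 0.0000 0.0000 0.0000 0.0000
k=8: j=0 S=39.8518 intr=82.2182 cont=81.5413 V=82.2182[EX]; j=1 S=49.2968 intr=72.7732 cont=72.0963 V=72.7732[EX]; j=2 S=60.9801 intr=61.0899 cont=60.4130 V=61.0899[EX]; j=3 S=75.4325 intr=46.6375 cont=45.9606 V=46.6375[EX]; j=4 S=93.3100 intr=28.7600 cont=28.0831 V=28.7600[EX]; j=5 S=115.4245 intr=6.6455 cont=9.1015 V=9.1015[hold]; j=6 S=142.7802 intr=0.0000 cont=0.0000 V=0.0000[hold]; j=7 S=176.6193 intr=0.0000 cont=0.0000 V=0.0000[hold]; j=8 S=218.4782 intr=0.0000 cont=0.0000 V=0.0000[hold]  S*(8)=93.3100
k=7: j=0 S=44.3234 intr=77.7466 cont=77.0697 V=77.7466[EX]; j=1 S=54.8281 intr=67.2419 cont=66.5650 V=67.2419[EX]; j=2 S=67.8224 intr=54.2476 cont=53.5707 V=54.2476[EX]; j=3 S=83.8964 intr=38.1736 cont=37.4967 V=38.1736[EX]; j=4 S=103.7799 intr=18.2901 cont=18.8335 V=18.8335[hold]; j=5 S=128.3758 intr=0.0000 cont=4.5291 V=4.5291[hold]; j=6 S=158.8009 intr=0.0000 cont=0.0000 V=0.0000[hold]; j=7 S=196.4369 intr=0.0000 cont=0.0000 V=0.0000[hold]  S*(7)=83.8964
k=6: j=0 S=49.2968 intr=72.7732 cont=72.0963 V=72.7732[EX]; j=1 S=60.9801 intr=61.0899 cont=60.4130 V=61.0899[EX]; j=2 S=75.4325 intr=46.6375 cont=45.9606 V=46.6375[EX]; j=3 S=93.3100 intr=28.7600 cont=28.3530 V=28.7600[EX]; j=4 S=115.4245 intr=6.6455 cont=11.6221 V=11.6221[hold]; j=5 S=142.7802 intr=0.0000 cont=2.2538 V=2.2538[hold]; j=6 S=176.6193 intr=0.0000 cont=0.0000 V=0.0000[hold]  S*(6)=93.3100
k=5: j=0 S=54.8281 intr=67.2419 cont=66.5650 V=67.2419[EX]; j=1 S=67.8224 intr=54.2476 cont=53.5707 V=54.2476[EX]; j=2 S=83.8964 intr=38.1736 cont=37.4967 V=38.1736[EX]; j=3 S=103.7799 intr=18.2901 cont=20.0858 V=20.0858[hold]; j=4 S=128.3758 intr=0.0000 cont=6.9031 V=6.9031[hold]; j=5 S=158.8009 intr=0.0000 cont=1.1215 V=1.1215[hold]  S*(5)=83.8964
k=4: j=0 S=60.9801 intr=61.0899 cont=60.4130 V=61.0899[EX]; j=1 S=75.4325 intr=46.6375 cont=45.9606 V=46.6375[EX]; j=2 S=93.3100 intr=28.7600 cont=28.9752 V=28.9752[hold]; j=3 S=115.4245 intr=6.6455 cont=13.4248 V=13.4248[hold]; j=4 S=142.7802 intr=0.0000 cont=3.9923 V=3.9923[hold]  S*(4)=75.4325
k=3: j=0 S=67.8224 intr=54.2476 cont=53.5707 V=54.2476[EX]; j=1 S=83.8964 intr=38.1736 cont=37.6037 V=38.1736[EX]; j=2 S=103.7799 intr=18.2901 cont=21.0885 V=21.0885[hold]; j=3 S=128.3758 intr=0.0000 cont=8.6639 V=8.6639[hold]  S*(3)=83.8964
k=2: j=0 S=75.4325 intr=46.6375 cont=45.9606 V=46.6375[EX]; j=1 S=93.3100 intr=28.7600 cont=29.4734 V=29.4734[hold]; j=2 S=115.4245 intr=6.6455 cont=14.7986 V=14.7986[hold]  S*(2)=75.4325
k=1: j=0 S=83.8964 intr=38.1736 cont=37.8512 V=38.1736[EX]; j=1 S=103.7799 intr=18.2901 cont=22.0190 V=22.0190[hold]  S*(1)=83.8964
k=0: j=0 S=93.3100 intr=28.7600 cont=29.9357 V=29.9357[hold]  S*(0)=-

price = 29.9357
boundary = - 83.8964 75.4325 83.8964 75.4325 83.8964 93.3100 83.8964 93.3100
tree:
29.9357
38.1736 22.0190
46.6375 29.4734 14.7986
54.2476 38.1736 21.0885 8.6639
61.0899 46.6375 28.9752 13.4248 3.9923
67.2419 54.2476 38.1736 20.0858 6.9031 1.1215
72.7732 61.0899 46.6375 28.7600 11.6221 2.2538 0.0000
77.7466 67.2419 54.2476 38.1736 18.8335 4.5291 0.0000 0.0000
82.2182 72.7732 61.0899 46.6375 28.7600 9.1015 0.0000 0.0000 0.0000
86.2386 77.7466 67.2419 54.2476 38.1736 18.2901 0.0000 0.0000 0.0000 0.0000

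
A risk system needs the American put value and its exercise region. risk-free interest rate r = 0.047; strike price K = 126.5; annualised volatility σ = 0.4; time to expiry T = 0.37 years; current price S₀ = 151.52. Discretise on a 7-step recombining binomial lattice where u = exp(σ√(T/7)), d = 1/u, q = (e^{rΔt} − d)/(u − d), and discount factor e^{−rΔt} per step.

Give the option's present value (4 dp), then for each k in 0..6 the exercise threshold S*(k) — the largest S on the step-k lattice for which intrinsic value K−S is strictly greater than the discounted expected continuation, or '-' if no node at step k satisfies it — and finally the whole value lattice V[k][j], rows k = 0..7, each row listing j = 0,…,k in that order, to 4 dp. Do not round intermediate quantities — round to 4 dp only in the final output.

Δt=0.05286, u=1.09632, d=0.91214, q=0.49053, disc=e^(-rΔt)=0.99752
k=7 terminal: V=max(K-S,0) → 46.9028 30.8301 11.5118 0.0000 0.0000 0.0000 0.0000 0.0000
k=6: j=0 S=87.2643 intr=39.2357 cont=38.9218 V=39.2357[EX]; j=1 S=104.8852 intr=21.6148 cont=21.3009 V=21.6148[EX]; j=2 S=126.0643 intr=0.4357 cont=5.8504 V=5.8504[hold]; j=3 S=151.5200 intr=0.0000 cont=0.0000 V=0.0000[hold]; j=4 S=182.1159 intr=0.0000 cont=0.0000 V=0.0000[hold]; j=5 S=218.8898 intr=0.0000 cont=0.0000 V=0.0000[hold]; j=6 S=263.0894 intr=0.0000 cont=0.0000 V=0.0000[hold]  S*(6)=104.8852
k=5: j=0 S=95.6699 intr=30.8301 cont=30.5162 V=30.8301[EX]; j=1 S=114.9882 intr=11.5118 cont=13.8474 V=13.8474[hold]; j=2 S=138.2073 intr=0.0000 cont=2.9732 V=2.9732[hold]; j=3 S=166.1150 intr=0.0000 cont=0.0000 V=0.0000[hold]; j=4 S=199.6580 intr=0.0000 cont=0.0000 V=0.0000[hold]; j=5 S=239.9742 intr=0.0000 cont=0.0000 V=0.0000[hold]  S*(5)=95.6699
k=4: j=0 S=104.8852 intr=21.6148 cont=22.4437 V=22.4437[hold]; j=1 S=126.0643 intr=0.4357 cont=8.4922 V=8.4922[hold]; j=2 S=151.5200 intr=0.0000 cont=1.5110 V=1.5110[hold]; j=3 S=182.1159 intr=0.0000 cont=0.0000 V=0.0000[hold]; j=4 S=218.8898 intr=0.0000 cont=0.0000 V=0.0000[hold]  S*(4)=-
k=3: j=0 S=114.9882 intr=11.5118 cont=15.5614 V=15.5614[hold]; j=1 S=138.2073 intr=0.0000 cont=5.0551 V=5.0551[hold]; j=2 S=166.1150 intr=0.0000 cont=0.7679 V=0.7679[hold]; j=3 S=199.6580 intr=0.0000 cont=0.0000 V=0.0000[hold]  S*(3)=-
k=2: j=0 S=126.0643 intr=0.4357 cont=10.3819 V=10.3819[hold]; j=1 S=151.5200 intr=0.0000 cont=2.9448 V=2.9448[hold]; j=2 S=182.1159 intr=0.0000 cont=0.3902 V=0.3902[hold]  S*(2)=-
k=1: j=0 S=138.2073 intr=0.0000 cont=6.7171 V=6.7171[hold]; j=1 S=166.1150 intr=0.0000 cont=1.6875 V=1.6875[hold]  S*(1)=-
k=0: j=0 S=151.5200 intr=0.0000 cont=4.2394 V=4.2394[hold]  S*(0)=-

price = 4.2394
boundary = - - - - - 95.6699 104.8852
tree:
4.2394
6.7171 1.6875
10.3819 2.9448 0.3902
15.5614 5.0551 0.7679 0.0000
22.4437 8.4922 1.5110 0.0000 0.0000
30.8301 13.8474 2.9732 0.0000 0.0000 0.0000
39.2357 21.6148 5.8504 0.0000 0.0000 0.0000 0.0000
46.9028 30.8301 11.5118 0.0000 0.0000 0.0000 0.0000 0.0000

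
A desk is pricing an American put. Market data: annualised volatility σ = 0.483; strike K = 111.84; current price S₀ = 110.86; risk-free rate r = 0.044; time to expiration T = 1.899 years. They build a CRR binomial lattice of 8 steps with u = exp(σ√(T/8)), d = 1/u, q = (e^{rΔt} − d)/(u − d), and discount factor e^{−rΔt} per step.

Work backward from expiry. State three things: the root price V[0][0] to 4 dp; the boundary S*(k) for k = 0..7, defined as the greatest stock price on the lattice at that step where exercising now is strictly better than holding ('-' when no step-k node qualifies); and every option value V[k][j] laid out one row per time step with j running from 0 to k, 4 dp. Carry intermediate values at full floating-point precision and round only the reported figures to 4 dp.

price = 24.8439
boundary = - - - 54.7238 43.2491 54.7238 69.2430 87.6144
tree:
24.8439
33.8837 14.9450
44.7851 22.0349 7.0783
57.1162 31.5288 11.5469 2.0671
68.5909 43.4523 18.4439 3.8265 0.0778
77.6596 57.1162 28.6232 7.0811 0.1466 0.0000
84.8267 68.5909 42.5970 13.0996 0.2762 0.0000 0.0000
90.4910 77.6596 57.1162 24.2256 0.5203 0.0000 0.0000 0.0000
94.9675 84.8267 68.5909 42.5970 0.9800 0.0000 0.0000 0.0000 0.0000

Δt=0.23738, u=1.26532, d=0.79032, q=0.46354, disc=e^(-rΔt)=0.98961
k=8 terminal: V=max(K-S,0) → 94.9675 84.8267 68.5909 42.5970 0.9800 0.0000 0.0000 0.0000 0.0000
k=7: j=0 S=21.3490 intr=90.4910 cont=89.3289 V=90.4910[EX]; j=1 S=34.1804 intr=77.6596 cont=76.4976 V=77.6596[EX]; j=2 S=54.7238 intr=57.1162 cont=55.9542 V=57.1162[EX]; j=3 S=87.6144 intr=24.2256 cont=23.0636 V=24.2256[EX]; j=4 S=140.2731 intr=0.0000 cont=0.5203 V=0.5203[hold]; j=5 S=224.5812 intr=0.0000 cont=0.0000 V=0.0000[hold]; j=6 S=359.5610 intr=0.0000 cont=0.0000 V=0.0000[hold]; j=7 S=575.6674 intr=0.0000 cont=0.0000 V=0.0000[hold]  S*(7)=87.6144
k=6: j=0 S=27.0133 intr=84.8267 cont=83.6647 V=84.8267[EX]; j=1 S=43.2491 intr=68.5909 cont=67.4289 V=68.5909[EX]; j=2 S=69.2430 intr=42.5970 cont=41.4350 V=42.5970[EX]; j=3 S=110.8600 intr=0.9800 cont=13.0996 V=13.0996[hold]; j=4 S=177.4900 intr=0.0000 cont=0.2762 V=0.2762[hold]; j=5 S=284.1666 intr=0.0000 cont=0.0000 V=0.0000[hold]; j=6 S=454.9588 intr=0.0000 cont=0.0000 V=0.0000[hold]  S*(6)=69.2430
k=5: j=0 S=34.1804 intr=77.6596 cont=76.4976 V=77.6596[EX]; j=1 S=54.7238 intr=57.1162 cont=55.9542 V=57.1162[EX]; j=2 S=87.6144 intr=24.2256 cont=28.6232 V=28.6232[hold]; j=3 S=140.2731 intr=0.0000 cont=7.0811 V=7.0811[hold]; j=4 S=224.5812 intr=0.0000 cont=0.1466 V=0.1466[hold]; j=5 S=359.5610 intr=0.0000 cont=0.0000 V=0.0000[hold]  S*(5)=54.7238
k=4: j=0 S=43.2491 intr=68.5909 cont=67.4289 V=68.5909[EX]; j=1 S=69.2430 intr=42.5970 cont=43.4523 V=43.4523[hold]; j=2 S=110.8600 intr=0.9800 cont=18.4439 V=18.4439[hold]; j=3 S=177.4900 intr=0.0000 cont=3.8265 V=3.8265[hold]; j=4 S=284.1666 intr=0.0000 cont=0.0778 V=0.0778[hold]  S*(4)=43.2491
k=3: j=0 S=54.7238 intr=57.1162 cont=56.3465 V=57.1162[EX]; j=1 S=87.6144 intr=24.2256 cont=31.5288 V=31.5288[hold]; j=2 S=140.2731 intr=0.0000 cont=11.5469 V=11.5469[hold]; j=3 S=224.5812 intr=0.0000 cont=2.0671 V=2.0671[hold]  S*(3)=54.7238
k=2: j=0 S=69.2430 intr=42.5970 cont=44.7851 V=44.7851[hold]; j=1 S=110.8600 intr=0.9800 cont=22.0349 V=22.0349[hold]; j=2 S=177.4900 intr=0.0000 cont=7.0783 V=7.0783[hold]  S*(2)=-
k=1: j=0 S=87.6144 intr=24.2256 cont=33.8837 V=33.8837[hold]; j=1 S=140.2731 intr=0.0000 cont=14.9450 V=14.9450[hold]  S*(1)=-
k=0: j=0 S=110.8600 intr=0.9800 cont=24.8439 V=24.8439[hold]  S*(0)=-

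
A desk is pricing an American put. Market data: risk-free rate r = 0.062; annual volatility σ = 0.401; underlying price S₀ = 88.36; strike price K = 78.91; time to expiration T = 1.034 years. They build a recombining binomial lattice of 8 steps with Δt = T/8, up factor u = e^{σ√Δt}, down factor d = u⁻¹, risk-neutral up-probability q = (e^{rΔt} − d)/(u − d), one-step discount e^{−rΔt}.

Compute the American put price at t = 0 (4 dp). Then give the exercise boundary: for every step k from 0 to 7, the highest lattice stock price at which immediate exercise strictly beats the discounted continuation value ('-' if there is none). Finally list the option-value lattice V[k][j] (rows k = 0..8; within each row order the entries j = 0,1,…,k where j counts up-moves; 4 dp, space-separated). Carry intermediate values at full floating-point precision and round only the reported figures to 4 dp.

params: Δt=0.12925 u=1.15507 d=0.86574 q=0.49183 e^(-rΔt)=0.99202
t_8 payoffs: 51.0247 41.7055 29.2719 12.6829 0.0000 0.0000 0.0000 0.0000 0.0000
t_7: node(7,0) S=32.2096 payoff=46.7004 vs cont=46.0706 → 46.7004 [stop]  node(7,1) S=42.9740 payoff=35.9360 vs cont=35.3062 → 35.9360 [stop]  node(7,2) S=57.3358 payoff=21.5742 vs cont=20.9444 → 21.5742 [stop]  node(7,3) S=76.4972 payoff=2.4128 vs cont=6.3936 → 6.3936 [wait]  node(7,4) S=102.0624 payoff=0.0000 vs cont=0.0000 → 0.0000 [wait]  node(7,5) S=136.1714 payoff=0.0000 vs cont=0.0000 → 0.0000 [wait]  node(7,6) S=181.6795 payoff=0.0000 vs cont=0.0000 → 0.0000 [wait]  node(7,7) S=242.3963 payoff=0.0000 vs cont=0.0000 → 0.0000 [wait]  ⇒ S*(7)=57.3358
t_6: node(6,0) S=37.2045 payoff=41.7055 vs cont=41.0757 → 41.7055 [stop]  node(6,1) S=49.6381 payoff=29.2719 vs cont=28.6420 → 29.2719 [stop]  node(6,2) S=66.2271 payoff=12.6829 vs cont=13.9954 → 13.9954 [wait]  node(6,3) S=88.3600 payoff=0.0000 vs cont=3.2231 → 3.2231 [wait]  node(6,4) S=117.8897 payoff=0.0000 vs cont=0.0000 → 0.0000 [wait]  node(6,5) S=157.2881 payoff=0.0000 vs cont=0.0000 → 0.0000 [wait]  node(6,6) S=209.8534 payoff=0.0000 vs cont=0.0000 → 0.0000 [wait]  ⇒ S*(6)=49.6381
t_5: node(5,0) S=42.9740 payoff=35.9360 vs cont=35.3062 → 35.9360 [stop]  node(5,1) S=57.3358 payoff=21.5742 vs cont=21.5848 → 21.5848 [wait]  node(5,2) S=76.4972 payoff=2.4128 vs cont=8.6279 → 8.6279 [wait]  node(5,3) S=102.0624 payoff=0.0000 vs cont=1.6248 → 1.6248 [wait]  node(5,4) S=136.1714 payoff=0.0000 vs cont=0.0000 → 0.0000 [wait]  node(5,5) S=181.6795 payoff=0.0000 vs cont=0.0000 → 0.0000 [wait]  ⇒ S*(5)=42.9740
t_4: node(4,0) S=49.6381 payoff=29.2719 vs cont=28.6472 → 29.2719 [stop]  node(4,1) S=66.2271 payoff=12.6829 vs cont=15.0908 → 15.0908 [wait]  node(4,2) S=88.3600 payoff=0.0000 vs cont=5.1422 → 5.1422 [wait]  node(4,3) S=117.8897 payoff=0.0000 vs cont=0.8191 → 0.8191 [wait]  node(4,4) S=157.2881 payoff=0.0000 vs cont=0.0000 → 0.0000 [wait]  ⇒ S*(4)=49.6381
t_3: node(3,0) S=57.3358 payoff=21.5742 vs cont=22.1192 → 22.1192 [wait]  node(3,1) S=76.4972 payoff=2.4128 vs cont=10.1164 → 10.1164 [wait]  node(3,2) S=102.0624 payoff=0.0000 vs cont=2.9919 → 2.9919 [wait]  node(3,3) S=136.1714 payoff=0.0000 vs cont=0.4129 → 0.4129 [wait]  ⇒ S*(3)=-
t_2: node(2,0) S=66.2271 payoff=12.6829 vs cont=16.0864 → 16.0864 [wait]  node(2,1) S=88.3600 payoff=0.0000 vs cont=6.5596 → 6.5596 [wait]  node(2,2) S=117.8897 payoff=0.0000 vs cont=1.7097 → 1.7097 [wait]  ⇒ S*(2)=-
t_1: node(1,0) S=76.4972 payoff=2.4128 vs cont=11.3099 → 11.3099 [wait]  node(1,1) S=102.0624 payoff=0.0000 vs cont=4.1410 → 4.1410 [wait]  ⇒ S*(1)=-
t_0: node(0,0) S=88.3600 payoff=0.0000 vs cont=7.7219 → 7.7219 [wait]  ⇒ S*(0)=-

price = 7.7219
boundary = - - - - 49.6381 42.9740 49.6381 57.3358
tree:
7.7219
11.3099 4.1410
16.0864 6.5596 1.7097
22.1192 10.1164 2.9919 0.4129
29.2719 15.0908 5.1422 0.8191 0.0000
35.9360 21.5848 8.6279 1.6248 0.0000 0.0000
41.7055 29.2719 13.9954 3.2231 0.0000 0.0000 0.0000
46.7004 35.9360 21.5742 6.3936 0.0000 0.0000 0.0000 0.0000
51.0247 41.7055 29.2719 12.6829 0.0000 0.0000 0.0000 0.0000 0.0000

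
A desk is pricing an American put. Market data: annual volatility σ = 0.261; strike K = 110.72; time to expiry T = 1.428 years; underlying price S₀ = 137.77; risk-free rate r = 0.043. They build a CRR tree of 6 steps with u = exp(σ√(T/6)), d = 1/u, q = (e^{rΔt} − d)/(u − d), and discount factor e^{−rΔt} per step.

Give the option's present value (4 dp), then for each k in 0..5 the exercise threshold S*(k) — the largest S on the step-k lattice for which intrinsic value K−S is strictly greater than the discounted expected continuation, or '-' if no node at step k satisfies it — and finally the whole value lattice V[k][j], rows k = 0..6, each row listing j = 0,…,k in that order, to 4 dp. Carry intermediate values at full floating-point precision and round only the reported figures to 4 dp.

price = 4.0040
boundary = - - - - 82.7867 94.0284
tree:
4.0040
6.8052 1.3775
11.2939 2.6041 0.2198
18.1603 4.8854 0.4518 0.0000
27.9333 9.0811 0.9286 0.0000 0.0000
37.8310 16.6916 1.9087 0.0000 0.0000 0.0000
46.5453 27.9333 3.9233 0.0000 0.0000 0.0000 0.0000

Δt=0.23800, u=1.13579, d=0.88044, q=0.50850, disc=e^(-rΔt)=0.98982
k=6 terminal: V=max(K-S,0) → 46.5453 27.9333 3.9233 0.0000 0.0000 0.0000 0.0000
k=5: j=0 S=72.8890 intr=37.8310 cont=36.7036 V=37.8310[EX]; j=1 S=94.0284 intr=16.6916 cont=15.5642 V=16.6916[EX]; j=2 S=121.2987 intr=0.0000 cont=1.9087 V=1.9087[hold]; j=3 S=156.4780 intr=0.0000 cont=0.0000 V=0.0000[hold]; j=4 S=201.8599 intr=0.0000 cont=0.0000 V=0.0000[hold]; j=5 S=260.4037 intr=0.0000 cont=0.0000 V=0.0000[hold]  S*(5)=94.0284
k=4: j=0 S=82.7867 intr=27.9333 cont=26.8059 V=27.9333[EX]; j=1 S=106.7967 intr=3.9233 cont=9.0811 V=9.0811[hold]; j=2 S=137.7700 intr=0.0000 cont=0.9286 V=0.9286[hold]; j=3 S=177.7263 intr=0.0000 cont=0.0000 V=0.0000[hold]; j=4 S=229.2707 intr=0.0000 cont=0.0000 V=0.0000[hold]  S*(4)=82.7867
k=3: j=0 S=94.0284 intr=16.6916 cont=18.1603 V=18.1603[hold]; j=1 S=121.2987 intr=0.0000 cont=4.8854 V=4.8854[hold]; j=2 S=156.4780 intr=0.0000 cont=0.4518 V=0.4518[hold]; j=3 S=201.8599 intr=0.0000 cont=0.0000 V=0.0000[hold]  S*(3)=-
k=2: j=0 S=106.7967 intr=3.9233 cont=11.2939 V=11.2939[hold]; j=1 S=137.7700 intr=0.0000 cont=2.6041 V=2.6041[hold]; j=2 S=177.7263 intr=0.0000 cont=0.2198 V=0.2198[hold]  S*(2)=-
k=1: j=0 S=121.2987 intr=0.0000 cont=6.8052 V=6.8052[hold]; j=1 S=156.4780 intr=0.0000 cont=1.3775 V=1.3775[hold]  S*(1)=-
k=0: j=0 S=137.7700 intr=0.0000 cont=4.0040 V=4.0040[hold]  S*(0)=-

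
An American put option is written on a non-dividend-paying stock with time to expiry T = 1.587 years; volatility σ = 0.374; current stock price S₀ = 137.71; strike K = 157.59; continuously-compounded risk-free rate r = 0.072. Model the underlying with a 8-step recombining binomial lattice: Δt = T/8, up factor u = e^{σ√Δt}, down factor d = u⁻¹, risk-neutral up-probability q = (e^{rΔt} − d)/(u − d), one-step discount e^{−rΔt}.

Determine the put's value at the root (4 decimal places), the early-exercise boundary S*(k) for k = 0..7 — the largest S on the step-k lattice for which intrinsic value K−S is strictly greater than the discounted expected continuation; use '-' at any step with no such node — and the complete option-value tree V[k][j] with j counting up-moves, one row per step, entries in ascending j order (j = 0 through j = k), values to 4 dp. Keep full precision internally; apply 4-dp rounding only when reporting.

Δt=0.19837  u=1.18125  d=0.84656  q=0.50143  discount=0.98582
step 8 (expiry): payoffs max(K−S,0) = 121.2640 106.9021 86.8620 58.8988 19.8800 0.0000 0.0000 0.0000 0.0000
step 7: (k=7,j=0): S=42.9103, (K−S)⁺=114.6797, hold=112.4449 ⇒ V=114.6797 exercise | (k=7,j=1): S=59.8754, (K−S)⁺=97.7146, hold=95.4798 ⇒ V=97.7146 exercise | (k=7,j=2): S=83.5478, (K−S)⁺=74.0422, hold=71.8073 ⇒ V=74.0422 exercise | (k=7,j=3): S=116.5794, (K−S)⁺=41.0106, hold=38.7757 ⇒ V=41.0106 exercise | (k=7,j=4): S=162.6706, (K−S)⁺=0.0000, hold=9.7710 ⇒ V=9.7710 continue | (k=7,j=5): S=226.9843, (K−S)⁺=0.0000, hold=0.0000 ⇒ V=0.0000 continue | (k=7,j=6): S=316.7254, (K−S)⁺=0.0000, hold=0.0000 ⇒ V=0.0000 continue | (k=7,j=7): S=441.9466, (K−S)⁺=0.0000, hold=0.0000 ⇒ V=0.0000 continue  boundary S*=116.5794
step 6: (k=6,j=0): S=50.6879, (K−S)⁺=106.9021, hold=104.6672 ⇒ V=106.9021 exercise | (k=6,j=1): S=70.7280, (K−S)⁺=86.8620, hold=84.6271 ⇒ V=86.8620 exercise | (k=6,j=2): S=98.6912, (K−S)⁺=58.8988, hold=56.6639 ⇒ V=58.8988 exercise | (k=6,j=3): S=137.7100, (K−S)⁺=19.8800, hold=24.9866 ⇒ V=24.9866 continue | (k=6,j=4): S=192.1553, (K−S)⁺=0.0000, hold=4.8024 ⇒ V=4.8024 continue | (k=6,j=5): S=268.1263, (K−S)⁺=0.0000, hold=0.0000 ⇒ V=0.0000 continue | (k=6,j=6): S=374.1333, (K−S)⁺=0.0000, hold=0.0000 ⇒ V=0.0000 continue  boundary S*=98.6912
step 5: (k=5,j=0): S=59.8754, (K−S)⁺=97.7146, hold=95.4798 ⇒ V=97.7146 exercise | (k=5,j=1): S=83.5478, (K−S)⁺=74.0422, hold=71.8073 ⇒ V=74.0422 exercise | (k=5,j=2): S=116.5794, (K−S)⁺=41.0106, hold=41.3000 ⇒ V=41.3000 continue | (k=5,j=3): S=162.6706, (K−S)⁺=0.0000, hold=14.6548 ⇒ V=14.6548 continue | (k=5,j=4): S=226.9843, (K−S)⁺=0.0000, hold=2.3604 ⇒ V=2.3604 continue | (k=5,j=5): S=316.7254, (K−S)⁺=0.0000, hold=0.0000 ⇒ V=0.0000 continue  boundary S*=83.5478
step 4: (k=4,j=0): S=70.7280, (K−S)⁺=86.8620, hold=84.6271 ⇒ V=86.8620 exercise | (k=4,j=1): S=98.6912, (K−S)⁺=58.8988, hold=56.8070 ⇒ V=58.8988 exercise | (k=4,j=2): S=137.7100, (K−S)⁺=19.8800, hold=27.5430 ⇒ V=27.5430 continue | (k=4,j=3): S=192.1553, (K−S)⁺=0.0000, hold=8.3695 ⇒ V=8.3695 continue | (k=4,j=4): S=268.1263, (K−S)⁺=0.0000, hold=1.1601 ⇒ V=1.1601 continue  boundary S*=98.6912
step 3: (k=3,j=0): S=83.5478, (K−S)⁺=74.0422, hold=71.8073 ⇒ V=74.0422 exercise | (k=3,j=1): S=116.5794, (K−S)⁺=41.0106, hold=42.5637 ⇒ V=42.5637 continue | (k=3,j=2): S=162.6706, (K−S)⁺=0.0000, hold=17.6745 ⇒ V=17.6745 continue | (k=3,j=3): S=226.9843, (K−S)⁺=0.0000, hold=4.6871 ⇒ V=4.6871 continue  boundary S*=83.5478
step 2: (k=2,j=0): S=98.6912, (K−S)⁺=58.8988, hold=57.4317 ⇒ V=58.8988 exercise | (k=2,j=1): S=137.7100, (K−S)⁺=19.8800, hold=29.6568 ⇒ V=29.6568 continue | (k=2,j=2): S=192.1553, (K−S)⁺=0.0000, hold=11.0039 ⇒ V=11.0039 continue  boundary S*=98.6912
step 1: (k=1,j=0): S=116.5794, (K−S)⁺=41.0106, hold=43.6086 ⇒ V=43.6086 continue | (k=1,j=1): S=162.6706, (K−S)⁺=0.0000, hold=20.0157 ⇒ V=20.0157 continue  boundary S*=-
step 0: (k=0,j=0): S=137.7100, (K−S)⁺=19.8800, hold=31.3277 ⇒ V=31.3277 continue  boundary S*=-

price = 31.3277
boundary = - - 98.6912 83.5478 98.6912 83.5478 98.6912 116.5794
tree:
31.3277
43.6086 20.0157
58.8988 29.6568 11.0039
74.0422 42.5637 17.6745 4.6871
86.8620 58.8988 27.5430 8.3695 1.1601
97.7146 74.0422 41.3000 14.6548 2.3604 0.0000
106.9021 86.8620 58.8988 24.9866 4.8024 0.0000 0.0000
114.6797 97.7146 74.0422 41.0106 9.7710 0.0000 0.0000 0.0000
121.2640 106.9021 86.8620 58.8988 19.8800 0.0000 0.0000 0.0000 0.0000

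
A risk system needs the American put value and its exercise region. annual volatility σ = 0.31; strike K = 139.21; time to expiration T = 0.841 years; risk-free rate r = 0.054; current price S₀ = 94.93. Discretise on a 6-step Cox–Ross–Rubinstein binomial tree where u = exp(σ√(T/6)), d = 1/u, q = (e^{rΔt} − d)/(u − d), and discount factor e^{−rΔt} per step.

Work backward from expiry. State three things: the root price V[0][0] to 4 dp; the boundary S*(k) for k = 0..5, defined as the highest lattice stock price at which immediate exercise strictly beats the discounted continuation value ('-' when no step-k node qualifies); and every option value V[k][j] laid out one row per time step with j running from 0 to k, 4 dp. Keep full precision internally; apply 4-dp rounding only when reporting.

params: Δt=0.14017 u=1.12306 d=0.89042 q=0.50368 e^(-rΔt)=0.99246
t_6 payoffs: 91.8974 79.5359 63.9447 44.2800 19.4774 0.0000 0.0000
t_5: node(5,0) S=53.1351 payoff=86.0749 vs cont=85.0252 → 86.0749 [stop]  node(5,1) S=67.0178 payoff=72.1922 vs cont=71.1425 → 72.1922 [stop]  node(5,2) S=84.5277 payoff=54.6823 vs cont=53.6326 → 54.6823 [stop]  node(5,3) S=106.6124 payoff=32.5976 vs cont=31.5479 → 32.5976 [stop]  node(5,4) S=134.4673 payoff=4.7427 vs cont=9.5942 → 9.5942 [wait]  node(5,5) S=169.5998 payoff=0.0000 vs cont=0.0000 → 0.0000 [wait]  ⇒ S*(5)=106.6124
t_4: node(4,0) S=59.6741 payoff=79.5359 vs cont=78.4862 → 79.5359 [stop]  node(4,1) S=75.2653 payoff=63.9447 vs cont=62.8950 → 63.9447 [stop]  node(4,2) S=94.9300 payoff=44.2800 vs cont=43.2303 → 44.2800 [stop]  node(4,3) S=119.7326 payoff=19.4774 vs cont=20.8529 → 20.8529 [wait]  node(4,4) S=151.0153 payoff=0.0000 vs cont=4.7259 → 4.7259 [wait]  ⇒ S*(4)=94.9300
t_3: node(3,0) S=67.0178 payoff=72.1922 vs cont=71.1425 → 72.1922 [stop]  node(3,1) S=84.5277 payoff=54.6823 vs cont=53.6326 → 54.6823 [stop]  node(3,2) S=106.6124 payoff=32.5976 vs cont=32.2354 → 32.5976 [stop]  node(3,3) S=134.4673 payoff=4.7427 vs cont=12.6342 → 12.6342 [wait]  ⇒ S*(3)=106.6124
t_2: node(2,0) S=75.2653 payoff=63.9447 vs cont=62.8950 → 63.9447 [stop]  node(2,1) S=94.9300 payoff=44.2800 vs cont=43.2303 → 44.2800 [stop]  node(2,2) S=119.7326 payoff=19.4774 vs cont=22.3725 → 22.3725 [wait]  ⇒ S*(2)=94.9300
t_1: node(1,0) S=84.5277 payoff=54.6823 vs cont=53.6326 → 54.6823 [stop]  node(1,1) S=106.6124 payoff=32.5976 vs cont=32.9950 → 32.9950 [wait]  ⇒ S*(1)=84.5277
t_0: node(0,0) S=94.9300 payoff=44.2800 vs cont=43.4290 → 44.2800 [stop]  ⇒ S*(0)=94.9300

price = 44.2800
boundary = 94.9300 84.5277 94.9300 106.6124 94.9300 106.6124
tree:
44.2800
54.6823 32.9950
63.9447 44.2800 22.3725
72.1922 54.6823 32.5976 12.6342
79.5359 63.9447 44.2800 20.8529 4.7259
86.0749 72.1922 54.6823 32.5976 9.5942 0.0000
91.8974 79.5359 63.9447 44.2800 19.4774 0.0000 0.0000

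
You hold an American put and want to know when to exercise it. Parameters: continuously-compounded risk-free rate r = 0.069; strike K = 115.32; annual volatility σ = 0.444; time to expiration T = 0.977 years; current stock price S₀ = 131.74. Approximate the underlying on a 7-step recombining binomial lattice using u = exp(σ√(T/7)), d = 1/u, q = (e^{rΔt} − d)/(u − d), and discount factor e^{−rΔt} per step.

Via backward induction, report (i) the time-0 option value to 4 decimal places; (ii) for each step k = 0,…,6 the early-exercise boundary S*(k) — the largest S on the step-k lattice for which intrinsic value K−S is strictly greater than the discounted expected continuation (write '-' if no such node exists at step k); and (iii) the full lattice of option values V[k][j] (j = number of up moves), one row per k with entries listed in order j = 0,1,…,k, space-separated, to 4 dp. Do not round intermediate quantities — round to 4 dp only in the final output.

price = 11.4269
boundary = - - - - 67.8521 80.0943 94.5454
tree:
11.4269
17.2167 5.5710
25.1583 9.2149 1.8533
35.3913 14.9068 3.4178 0.2464
47.4679 23.4058 6.2734 0.4855 0.0000
57.8390 35.2257 11.4524 0.9569 0.0000 0.0000
66.6248 47.4679 20.7746 1.8857 0.0000 0.0000 0.0000
74.0678 57.8390 35.2257 3.7162 0.0000 0.0000 0.0000 0.0000

params: Δt=0.13957 u=1.18043 d=0.84715 q=0.48766 e^(-rΔt)=0.99042
t_7 payoffs: 74.0678 57.8390 35.2257 3.7162 0.0000 0.0000 0.0000 0.0000
t_6: node(6,0) S=48.6952 payoff=66.6248 vs cont=65.5196 → 66.6248 [stop]  node(6,1) S=67.8521 payoff=47.4679 vs cont=46.3627 → 47.4679 [stop]  node(6,2) S=94.5454 payoff=20.7746 vs cont=19.6694 → 20.7746 [stop]  node(6,3) S=131.7400 payoff=0.0000 vs cont=1.8857 → 1.8857 [wait]  node(6,4) S=183.5671 payoff=0.0000 vs cont=0.0000 → 0.0000 [wait]  node(6,5) S=255.7833 payoff=0.0000 vs cont=0.0000 → 0.0000 [wait]  node(6,6) S=356.4097 payoff=0.0000 vs cont=0.0000 → 0.0000 [wait]  ⇒ S*(6)=94.5454
t_5: node(5,0) S=57.4810 payoff=57.8390 vs cont=56.7337 → 57.8390 [stop]  node(5,1) S=80.0943 payoff=35.2257 vs cont=34.1204 → 35.2257 [stop]  node(5,2) S=111.6038 payoff=3.7162 vs cont=11.4524 → 11.4524 [wait]  node(5,3) S=155.5093 payoff=0.0000 vs cont=0.9569 → 0.9569 [wait]  node(5,4) S=216.6874 payoff=0.0000 vs cont=0.0000 → 0.0000 [wait]  node(5,5) S=301.9332 payoff=0.0000 vs cont=0.0000 → 0.0000 [wait]  ⇒ S*(5)=80.0943
t_4: node(4,0) S=67.8521 payoff=47.4679 vs cont=46.3627 → 47.4679 [stop]  node(4,1) S=94.5454 payoff=20.7746 vs cont=23.4058 → 23.4058 [wait]  node(4,2) S=131.7400 payoff=0.0000 vs cont=6.2734 → 6.2734 [wait]  node(4,3) S=183.5671 payoff=0.0000 vs cont=0.4855 → 0.4855 [wait]  node(4,4) S=255.7833 payoff=0.0000 vs cont=0.0000 → 0.0000 [wait]  ⇒ S*(4)=67.8521
t_3: node(3,0) S=80.0943 payoff=35.2257 vs cont=35.3913 → 35.3913 [wait]  node(3,1) S=111.6038 payoff=3.7162 vs cont=14.9068 → 14.9068 [wait]  node(3,2) S=155.5093 payoff=0.0000 vs cont=3.4178 → 3.4178 [wait]  node(3,3) S=216.6874 payoff=0.0000 vs cont=0.2464 → 0.2464 [wait]  ⇒ S*(3)=-
t_2: node(2,0) S=94.5454 payoff=20.7746 vs cont=25.1583 → 25.1583 [wait]  node(2,1) S=131.7400 payoff=0.0000 vs cont=9.2149 → 9.2149 [wait]  node(2,2) S=183.5671 payoff=0.0000 vs cont=1.8533 → 1.8533 [wait]  ⇒ S*(2)=-
t_1: node(1,0) S=111.6038 payoff=3.7162 vs cont=17.2167 → 17.2167 [wait]  node(1,1) S=155.5093 payoff=0.0000 vs cont=5.5710 → 5.5710 [wait]  ⇒ S*(1)=-
t_0: node(0,0) S=131.7400 payoff=0.0000 vs cont=11.4269 → 11.4269 [wait]  ⇒ S*(0)=-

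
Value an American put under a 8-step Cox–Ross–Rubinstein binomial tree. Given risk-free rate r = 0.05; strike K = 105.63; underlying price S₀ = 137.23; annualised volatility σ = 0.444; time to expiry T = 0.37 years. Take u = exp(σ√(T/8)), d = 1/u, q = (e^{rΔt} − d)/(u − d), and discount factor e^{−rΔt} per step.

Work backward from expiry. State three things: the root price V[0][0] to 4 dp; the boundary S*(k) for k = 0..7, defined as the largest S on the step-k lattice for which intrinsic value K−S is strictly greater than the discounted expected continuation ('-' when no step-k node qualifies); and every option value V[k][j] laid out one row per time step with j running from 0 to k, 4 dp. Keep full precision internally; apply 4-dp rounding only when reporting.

params: Δt=0.04625 u=1.10019 d=0.90893 q=0.48825 e^(-rΔt)=0.99769
t_8 payoffs: 41.7011 28.2488 11.9659 0.0000 0.0000 0.0000 0.0000 0.0000 0.0000
t_7: node(7,0) S=70.3342 payoff=35.2958 vs cont=35.0518 → 35.2958 [stop]  node(7,1) S=85.1342 payoff=20.4958 vs cont=20.2518 → 20.4958 [stop]  node(7,2) S=103.0486 payoff=2.5814 vs cont=6.1094 → 6.1094 [wait]  node(7,3) S=124.7326 payoff=0.0000 vs cont=0.0000 → 0.0000 [wait]  node(7,4) S=150.9795 payoff=0.0000 vs cont=0.0000 → 0.0000 [wait]  node(7,5) S=182.7494 payoff=0.0000 vs cont=0.0000 → 0.0000 [wait]  node(7,6) S=221.2045 payoff=0.0000 vs cont=0.0000 → 0.0000 [wait]  node(7,7) S=267.7514 payoff=0.0000 vs cont=0.0000 → 0.0000 [wait]  ⇒ S*(7)=85.1342
t_6: node(6,0) S=77.3812 payoff=28.2488 vs cont=28.0048 → 28.2488 [stop]  node(6,1) S=93.6641 payoff=11.9659 vs cont=13.4405 → 13.4405 [wait]  node(6,2) S=113.3734 payoff=0.0000 vs cont=3.1192 → 3.1192 [wait]  node(6,3) S=137.2300 payoff=0.0000 vs cont=0.0000 → 0.0000 [wait]  node(6,4) S=166.1066 payoff=0.0000 vs cont=0.0000 → 0.0000 [wait]  node(6,5) S=201.0596 payoff=0.0000 vs cont=0.0000 → 0.0000 [wait]  node(6,6) S=243.3676 payoff=0.0000 vs cont=0.0000 → 0.0000 [wait]  ⇒ S*(6)=77.3812
t_5: node(5,0) S=85.1342 payoff=20.4958 vs cont=20.9701 → 20.9701 [wait]  node(5,1) S=103.0486 payoff=2.5814 vs cont=8.3817 → 8.3817 [wait]  node(5,2) S=124.7326 payoff=0.0000 vs cont=1.5926 → 1.5926 [wait]  node(5,3) S=150.9795 payoff=0.0000 vs cont=0.0000 → 0.0000 [wait]  node(5,4) S=182.7494 payoff=0.0000 vs cont=0.0000 → 0.0000 [wait]  node(5,5) S=221.2045 payoff=0.0000 vs cont=0.0000 → 0.0000 [wait]  ⇒ S*(5)=-
t_4: node(4,0) S=93.6641 payoff=11.9659 vs cont=14.7896 → 14.7896 [wait]  node(4,1) S=113.3734 payoff=0.0000 vs cont=5.0552 → 5.0552 [wait]  node(4,2) S=137.2300 payoff=0.0000 vs cont=0.8131 → 0.8131 [wait]  node(4,3) S=166.1066 payoff=0.0000 vs cont=0.0000 → 0.0000 [wait]  node(4,4) S=201.0596 payoff=0.0000 vs cont=0.0000 → 0.0000 [wait]  ⇒ S*(4)=-
t_3: node(3,0) S=103.0486 payoff=2.5814 vs cont=10.0136 → 10.0136 [wait]  node(3,1) S=124.7326 payoff=0.0000 vs cont=2.9771 → 2.9771 [wait]  node(3,2) S=150.9795 payoff=0.0000 vs cont=0.4152 → 0.4152 [wait]  node(3,3) S=182.7494 payoff=0.0000 vs cont=0.0000 → 0.0000 [wait]  ⇒ S*(3)=-
t_2: node(2,0) S=113.3734 payoff=0.0000 vs cont=6.5628 → 6.5628 [wait]  node(2,1) S=137.2300 payoff=0.0000 vs cont=1.7222 → 1.7222 [wait]  node(2,2) S=166.1066 payoff=0.0000 vs cont=0.2120 → 0.2120 [wait]  ⇒ S*(2)=-
t_1: node(1,0) S=124.7326 payoff=0.0000 vs cont=4.1897 → 4.1897 [wait]  node(1,1) S=150.9795 payoff=0.0000 vs cont=0.9826 → 0.9826 [wait]  ⇒ S*(1)=-
t_0: node(0,0) S=137.2300 payoff=0.0000 vs cont=2.6178 → 2.6178 [wait]  ⇒ S*(0)=-

price = 2.6178
boundary = - - - - - - 77.3812 85.1342
tree:
2.6178
4.1897 0.9826
6.5628 1.7222 0.2120
10.0136 2.9771 0.4152 0.0000
14.7896 5.0552 0.8131 0.0000 0.0000
20.9701 8.3817 1.5926 0.0000 0.0000 0.0000
28.2488 13.4405 3.1192 0.0000 0.0000 0.0000 0.0000
35.2958 20.4958 6.1094 0.0000 0.0000 0.0000 0.0000 0.0000
41.7011 28.2488 11.9659 0.0000 0.0000 0.0000 0.0000 0.0000 0.0000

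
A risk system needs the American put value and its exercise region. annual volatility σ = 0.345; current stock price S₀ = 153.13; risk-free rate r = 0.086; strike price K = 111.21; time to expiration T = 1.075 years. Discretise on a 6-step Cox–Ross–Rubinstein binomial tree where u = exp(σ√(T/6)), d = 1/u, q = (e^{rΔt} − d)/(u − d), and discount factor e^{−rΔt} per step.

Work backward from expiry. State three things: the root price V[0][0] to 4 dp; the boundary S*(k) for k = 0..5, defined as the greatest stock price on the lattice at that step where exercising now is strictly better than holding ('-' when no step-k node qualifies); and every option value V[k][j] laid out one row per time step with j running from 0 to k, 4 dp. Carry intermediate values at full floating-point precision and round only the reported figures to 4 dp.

price = 2.6227
boundary = - - - - 85.3841 98.8093
tree:
2.6227
4.8284 0.6370
8.7125 1.3380 0.0000
15.2979 2.8106 0.0000 0.0000
25.8259 5.9037 0.0000 0.0000 0.0000
37.4270 12.4007 0.0000 0.0000 0.0000 0.0000
47.4519 25.8259 0.0000 0.0000 0.0000 0.0000 0.0000

params: Δt=0.17917 u=1.15723 d=0.86413 q=0.51653 e^(-rΔt)=0.98471
t_6 payoffs: 47.4519 25.8259 0.0000 0.0000 0.0000 0.0000 0.0000
t_5: node(5,0) S=73.7830 payoff=37.4270 vs cont=35.7266 → 37.4270 [stop]  node(5,1) S=98.8093 payoff=12.4007 vs cont=12.2951 → 12.4007 [stop]  node(5,2) S=132.3242 payoff=0.0000 vs cont=0.0000 → 0.0000 [wait]  node(5,3) S=177.2071 payoff=0.0000 vs cont=0.0000 → 0.0000 [wait]  node(5,4) S=237.3137 payoff=0.0000 vs cont=0.0000 → 0.0000 [wait]  node(5,5) S=317.8078 payoff=0.0000 vs cont=0.0000 → 0.0000 [wait]  ⇒ S*(5)=98.8093
t_4: node(4,0) S=85.3841 payoff=25.8259 vs cont=24.1255 → 25.8259 [stop]  node(4,1) S=114.3454 payoff=0.0000 vs cont=5.9037 → 5.9037 [wait]  node(4,2) S=153.1300 payoff=0.0000 vs cont=0.0000 → 0.0000 [wait]  node(4,3) S=205.0699 payoff=0.0000 vs cont=0.0000 → 0.0000 [wait]  node(4,4) S=274.6273 payoff=0.0000 vs cont=0.0000 → 0.0000 [wait]  ⇒ S*(4)=85.3841
t_3: node(3,0) S=98.8093 payoff=12.4007 vs cont=15.2979 → 15.2979 [wait]  node(3,1) S=132.3242 payoff=0.0000 vs cont=2.8106 → 2.8106 [wait]  node(3,2) S=177.2071 payoff=0.0000 vs cont=0.0000 → 0.0000 [wait]  node(3,3) S=237.3137 payoff=0.0000 vs cont=0.0000 → 0.0000 [wait]  ⇒ S*(3)=-
t_2: node(2,0) S=114.3454 payoff=0.0000 vs cont=8.7125 → 8.7125 [wait]  node(2,1) S=153.1300 payoff=0.0000 vs cont=1.3380 → 1.3380 [wait]  node(2,2) S=205.0699 payoff=0.0000 vs cont=0.0000 → 0.0000 [wait]  ⇒ S*(2)=-
t_1: node(1,0) S=132.3242 payoff=0.0000 vs cont=4.8284 → 4.8284 [wait]  node(1,1) S=177.2071 payoff=0.0000 vs cont=0.6370 → 0.6370 [wait]  ⇒ S*(1)=-
t_0: node(0,0) S=153.1300 payoff=0.0000 vs cont=2.6227 → 2.6227 [wait]  ⇒ S*(0)=-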